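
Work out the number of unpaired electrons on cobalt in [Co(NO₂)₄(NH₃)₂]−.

0 unpaired electrons

Summing ligand charges against the −1 overall charge gives an oxidation state of +3 for cobalt.
Group 9 minus oxidation state 3 gives a d⁶ configuration.
The spin state decides the count: Co(III) has an exceptionally large octahedral splitting and is low-spin with essentially every ligand except fluoride.
An octahedral low-spin d⁶ ion is t₂g⁶e_g⁰, giving 0 unpaired electrons.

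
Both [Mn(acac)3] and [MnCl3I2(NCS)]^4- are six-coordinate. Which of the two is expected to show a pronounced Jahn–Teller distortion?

[Mn(acac)3]

[Mn(acac)3]: Ligand charges: each acetylacetonate is −1. With an overall charge of 0 the manganese centre must be in the +3 oxidation state. Mn sits in group 7, so the d-electron count is 7 − 3 = 4. Acetylacetonate is a weak-field ligand for a first-row metal, so the complex is high-spin. The t₂g³e_g¹ (high-spin) configuration has an unevenly filled e_g set; the Jahn–Teller theorem predicts a tetragonal distortion (typically axial elongation) to lift the degeneracy.
[MnCl3I2(NCS)]^4-: Ligand charges: each chloride is −1; each iodide is −1; each isothiocyanate is −1. With an overall charge of −4 the manganese centre must be in the +2 oxidation state. Group 7 minus oxidation state 2 gives a d⁵ configuration. Chloride, iodide, and isothiocyanate are weak-field ligands for a first-row metal, so the complex is high-spin. The d⁵ configuration leaves the e_g set evenly filled (or empty) — no strong Jahn–Teller driving force.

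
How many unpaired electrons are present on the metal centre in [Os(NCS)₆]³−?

Ligand charges: each isothiocyanate is −1. With an overall charge of −3 the osmium centre must be in the +3 oxidation state.
Osmium is a group-8 element; Os(III) is therefore d⁵.
The spin state decides the count: a 5d ion has a large Δₒ and is invariably low-spin.
An octahedral low-spin d⁵ ion is t₂g⁵e_g⁰, giving 1 unpaired electron.

1 unpaired electron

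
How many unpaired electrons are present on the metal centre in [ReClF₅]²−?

3 unpaired electrons

Ligand charges: each chloride is −1; each fluoride is −1. With an overall charge of −2 the rhenium centre must be in the +4 oxidation state.
Group 7 minus oxidation state 4 gives a d³ configuration.
In an octahedral field the d³ configuration is t₂g³e_g⁰ (only one arrangement possible), giving 3 unpaired electrons.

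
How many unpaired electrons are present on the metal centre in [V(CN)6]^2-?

Summing ligand charges against the −2 overall charge gives an oxidation state of +4 for vanadium.
V sits in group 5, so the d-electron count is 5 − 4 = 1.
In an octahedral field the d¹ configuration is t₂g¹e_g⁰ (only one arrangement possible), giving 1 unpaired electron.

1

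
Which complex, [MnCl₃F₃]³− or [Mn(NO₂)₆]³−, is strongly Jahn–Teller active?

[MnCl₃F₃]³−: Summing ligand charges against the −3 overall charge gives an oxidation state of +3 for manganese. Group 7 minus oxidation state 3 gives a d⁴ configuration. Chloride and fluoride are weak-field ligands for a first-row metal, so the complex is high-spin. The t₂g³e_g¹ (high-spin) configuration has an unevenly filled e_g set; the Jahn–Teller theorem predicts a tetragonal distortion (typically axial elongation) to lift the degeneracy.
[Mn(NO₂)₆]³−: Each nitro (N-bound nitrite) is −1; balancing the −3 overall charge requires Mn(III). Manganese is a group-7 element; Mn(III) is therefore d⁴. Nitro (N-bound nitrite) is a strong-field ligand (high in the spectrochemical series) for a first-row metal, so the complex is low-spin. The d⁴ configuration leaves the e_g set evenly filled (or empty) — no strong Jahn–Teller driving force.

[MnCl₃F₃]³−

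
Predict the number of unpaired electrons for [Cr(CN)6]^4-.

2 unpaired electrons

Ligand charges: each cyanide is −1. With an overall charge of −4 the chromium centre must be in the +2 oxidation state.
Cr sits in group 6, so the d-electron count is 6 − 2 = 4.
The spin state decides the count: Cyanide is a strong-field ligand (high in the spectrochemical series) for a first-row metal, so the complex is low-spin.
An octahedral low-spin d⁴ ion is t₂g⁴e_g⁰, giving 2 unpaired electrons.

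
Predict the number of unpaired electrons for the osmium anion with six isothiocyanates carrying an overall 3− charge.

Ligand charges: each isothiocyanate is −1. With an overall charge of −3 the osmium centre must be in the +3 oxidation state.
Os sits in group 8, so the d-electron count is 8 − 3 = 5.
The spin state decides the count: a 5d ion has a large Δₒ and is invariably low-spin.
An octahedral low-spin d⁵ ion is t₂g⁵e_g⁰, giving 1 unpaired electron.

1 unpaired electron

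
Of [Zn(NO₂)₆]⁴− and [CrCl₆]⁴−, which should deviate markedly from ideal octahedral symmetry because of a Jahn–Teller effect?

[Zn(NO₂)₆]⁴−: Ligand charges: each nitro (N-bound nitrite) is −1. With an overall charge of −4 the zinc centre must be in the +2 oxidation state. Group 12 minus oxidation state 2 gives a d¹⁰ configuration. The d¹⁰ configuration leaves the e_g set evenly filled (or empty) — no strong Jahn–Teller driving force.
[CrCl₆]⁴−: Each chloride is −1; balancing the −4 overall charge requires Cr(II). Group 6 minus oxidation state 2 gives a d⁴ configuration. Chloride is a weak-field ligand for a first-row metal, so the complex is high-spin. The t₂g³e_g¹ (high-spin) configuration has an unevenly filled e_g set; the Jahn–Teller theorem predicts a tetragonal distortion (typically axial elongation) to lift the degeneracy.

[CrCl₆]⁴−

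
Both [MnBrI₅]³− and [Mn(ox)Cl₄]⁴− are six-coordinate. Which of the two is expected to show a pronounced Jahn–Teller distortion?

[MnBrI₅]³−: Ligand charges: each bromide is −1; each iodide is −1. With an overall charge of −3 the manganese centre must be in the +3 oxidation state. Group 7 minus oxidation state 3 gives a d⁴ configuration. Bromide and iodide are weak-field ligands for a first-row metal, so the complex is high-spin. The t₂g³e_g¹ (high-spin) configuration has an unevenly filled e_g set; the Jahn–Teller theorem predicts a tetragonal distortion (typically axial elongation) to lift the degeneracy.
[Mn(ox)Cl₄]⁴−: Ligand charges: each oxalate is −2; each chloride is −1. With an overall charge of −4 the manganese centre must be in the +2 oxidation state. Manganese is a group-7 element; Mn(II) is therefore d⁵. Chloride and oxalate are weak-field ligands for a first-row metal, so the complex is high-spin. The d⁵ configuration leaves the e_g set evenly filled (or empty) — no strong Jahn–Teller driving force.

[MnBrI₅]³−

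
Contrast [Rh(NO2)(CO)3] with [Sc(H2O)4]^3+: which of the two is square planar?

For [Rh(NO2)(CO)3]: Ligand charges: each nitro (N-bound nitrite) is −1; carbonyl is neutral. With an overall charge of 0 the rhodium centre must be in the +1 oxidation state. Rh sits in group 9, so the d-electron count is 9 − 1 = 8. A 4d d⁸ ion has a large crystal-field splitting; square planar leaves the high-energy d_{x²−y²} orbital empty and maximises CFSE. → square planar.
For [Sc(H2O)4]^3+: Water is neutral; balancing the +3 overall charge requires Sc(III). Scandium is a group-3 element; Sc(III) is therefore d⁰. A d⁰ ion has no crystal-field stabilisation preference between square planar and tetrahedral, so four ligands adopt the sterically favoured tetrahedral geometry. → tetrahedral.

[Rh(NO2)(CO)3]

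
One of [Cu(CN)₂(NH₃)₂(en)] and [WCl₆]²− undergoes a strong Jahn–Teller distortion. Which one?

[Cu(CN)₂(NH₃)₂(en)]

[Cu(CN)₂(NH₃)₂(en)]: Each cyanide is −1; ammonia is neutral; ethylenediamine is neutral; balancing the 0 overall charge requires Cu(II). Cu sits in group 11, so the d-electron count is 11 − 2 = 9. The t₂g⁶e_g³ configuration has an unevenly filled e_g set; the Jahn–Teller theorem predicts a tetragonal distortion (typically axial elongation) to lift the degeneracy.
[WCl₆]²−: Summing ligand charges against the −2 overall charge gives an oxidation state of +4 for tungsten. Tungsten is a group-6 element; W(IV) is therefore d². The d² configuration leaves the e_g set evenly filled (or empty) — no strong Jahn–Teller driving force.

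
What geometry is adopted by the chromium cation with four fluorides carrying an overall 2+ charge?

Each fluoride is −1; balancing the +2 overall charge requires Cr(VI).
Group 6 minus oxidation state 6 gives a d⁰ configuration.
With 4 monodentate ligands the coordination number is 4.
A d⁰ ion has no crystal-field stabilisation preference between square planar and tetrahedral, so four ligands adopt the sterically favoured tetrahedral geometry.

tetrahedral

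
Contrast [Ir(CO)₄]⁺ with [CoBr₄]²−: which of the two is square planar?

[Ir(CO)₄]⁺

For [Ir(CO)₄]⁺: Summing ligand charges against the +1 overall charge gives an oxidation state of +1 for iridium. Iridium is a group-9 element; Ir(I) is therefore d⁸. A 5d d⁸ ion has a large crystal-field splitting; square planar leaves the high-energy d_{x²−y²} orbital empty and maximises CFSE. → square planar.
For [CoBr₄]²−: Summing ligand charges against the −2 overall charge gives an oxidation state of +2 for cobalt. Group 9 minus oxidation state 2 gives a d⁷ configuration. For a high-spin 3d d⁷ ion with weak-field ligands the small Δₜ gives little square-planar CFSE advantage, so four ligands adopt the sterically favoured tetrahedral geometry. → tetrahedral.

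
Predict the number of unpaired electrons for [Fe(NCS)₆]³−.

5 unpaired electrons

Summing ligand charges against the −3 overall charge gives an oxidation state of +3 for iron.
Fe sits in group 8, so the d-electron count is 8 − 3 = 5.
The spin state decides the count: Isothiocyanate is a weak-field ligand for a first-row metal, so the complex is high-spin.
An octahedral high-spin d⁵ ion is t₂g³e_g², giving 5 unpaired electrons.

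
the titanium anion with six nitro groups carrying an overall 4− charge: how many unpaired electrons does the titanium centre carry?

Each nitro (N-bound nitrite) is −1; balancing the −4 overall charge requires Ti(II).
Titanium is a group-4 element; Ti(II) is therefore d².
In an octahedral field the d² configuration is t₂g²e_g⁰ (only one arrangement possible), giving 2 unpaired electrons.

2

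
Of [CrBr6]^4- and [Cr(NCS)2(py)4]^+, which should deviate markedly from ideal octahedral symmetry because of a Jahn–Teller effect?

[CrBr6]^4-

[CrBr6]^4-: Ligand charges: each bromide is −1. With an overall charge of −4 the chromium centre must be in the +2 oxidation state. Group 6 minus oxidation state 2 gives a d⁴ configuration. Bromide is a weak-field ligand for a first-row metal, so the complex is high-spin. The t₂g³e_g¹ (high-spin) configuration has an unevenly filled e_g set; the Jahn–Teller theorem predicts a tetragonal distortion (typically axial elongation) to lift the degeneracy.
[Cr(NCS)2(py)4]^+: Ligand charges: each isothiocyanate is −1; pyridine is neutral. With an overall charge of +1 the chromium centre must be in the +3 oxidation state. Group 6 minus oxidation state 3 gives a d³ configuration. The d³ configuration leaves the e_g set evenly filled (or empty) — no strong Jahn–Teller driving force.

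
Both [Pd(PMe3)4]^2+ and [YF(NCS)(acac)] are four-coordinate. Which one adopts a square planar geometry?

[Pd(PMe3)4]^2+

For [Pd(PMe3)4]^2+: Summing ligand charges against the +2 overall charge gives an oxidation state of +2 for palladium. Palladium is a group-10 element; Pd(II) is therefore d⁸. A 4d d⁸ ion has a large crystal-field splitting; square planar leaves the high-energy d_{x²−y²} orbital empty and maximises CFSE. → square planar.
For [YF(NCS)(acac)]: Each fluoride is −1; each isothiocyanate is −1; each acetylacetonate is −1; balancing the 0 overall charge requires Y(III). Y sits in group 3, so the d-electron count is 3 − 3 = 0. A d⁰ ion has no crystal-field stabilisation preference between square planar and tetrahedral, so four ligands adopt the sterically favoured tetrahedral geometry. → tetrahedral.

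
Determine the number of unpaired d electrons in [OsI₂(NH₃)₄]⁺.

Summing ligand charges against the +1 overall charge gives an oxidation state of +3 for osmium.
Osmium is a group-8 element; Os(III) is therefore d⁵.
The spin state decides the count: a 5d ion has a large Δₒ and is invariably low-spin.
An octahedral low-spin d⁵ ion is t₂g⁵e_g⁰, giving 1 unpaired electron.

1 unpaired electron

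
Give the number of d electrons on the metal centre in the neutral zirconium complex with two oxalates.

Each oxalate is −2; balancing the 0 overall charge requires Zr(IV).
Group 4 minus oxidation state 4 gives a d⁰ configuration.

d0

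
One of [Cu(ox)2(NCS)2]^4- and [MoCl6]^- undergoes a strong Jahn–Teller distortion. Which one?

[Cu(ox)2(NCS)2]^4-

[Cu(ox)2(NCS)2]^4-: Each oxalate is −2; each isothiocyanate is −1; balancing the −4 overall charge requires Cu(II). Group 11 minus oxidation state 2 gives a d⁹ configuration. The t₂g⁶e_g³ configuration has an unevenly filled e_g set; the Jahn–Teller theorem predicts a tetragonal distortion (typically axial elongation) to lift the degeneracy.
[MoCl6]^-: Ligand charges: each chloride is −1. With an overall charge of −1 the molybdenum centre must be in the +5 oxidation state. Molybdenum is a group-6 element; Mo(V) is therefore d¹. The d¹ configuration leaves the e_g set evenly filled (or empty) — no strong Jahn–Teller driving force.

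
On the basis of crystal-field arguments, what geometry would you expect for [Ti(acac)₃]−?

octahedral

Summing ligand charges against the −1 overall charge gives an oxidation state of +2 for titanium.
Group 4 minus oxidation state 2 gives a d² configuration.
Counting donor atoms: 3×acetylacetonate (bidentate) → 6 donors. Coordination number = 6.
Six donors around a single metal centre give an octahedral coordination sphere.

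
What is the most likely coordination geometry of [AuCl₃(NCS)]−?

square planar

Summing ligand charges against the −1 overall charge gives an oxidation state of +3 for gold.
Au sits in group 11, so the d-electron count is 11 − 3 = 8.
Coordination number: 4.
A 5d d⁸ ion has a large crystal-field splitting; square planar leaves the high-energy d_{x²−y²} orbital empty and maximises CFSE.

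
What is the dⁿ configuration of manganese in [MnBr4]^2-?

Ligand charges: each bromide is −1. With an overall charge of −2 the manganese centre must be in the +2 oxidation state.
Mn sits in group 7, so the d-electron count is 7 − 2 = 5.

d⁵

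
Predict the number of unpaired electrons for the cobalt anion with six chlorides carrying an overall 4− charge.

3 unpaired electrons

Ligand charges: each chloride is −1. With an overall charge of −4 the cobalt centre must be in the +2 oxidation state.
Co sits in group 9, so the d-electron count is 9 − 2 = 7.
The spin state decides the count: Chloride is a weak-field ligand for a first-row metal, so the complex is high-spin.
An octahedral high-spin d⁷ ion is t₂g⁵e_g², giving 3 unpaired electrons.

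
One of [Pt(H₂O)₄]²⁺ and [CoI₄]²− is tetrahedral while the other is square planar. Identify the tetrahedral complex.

[CoI₄]²−

For [Pt(H₂O)₄]²⁺: Summing ligand charges against the +2 overall charge gives an oxidation state of +2 for platinum. Group 10 minus oxidation state 2 gives a d⁸ configuration. A 5d d⁸ ion has a large crystal-field splitting; square planar leaves the high-energy d_{x²−y²} orbital empty and maximises CFSE. → square planar.
For [CoI₄]²−: Each iodide is −1; balancing the −2 overall charge requires Co(II). Cobalt is a group-9 element; Co(II) is therefore d⁷. For a high-spin 3d d⁷ ion with weak-field ligands the small Δₜ gives little square-planar CFSE advantage, so four ligands adopt the sterically favoured tetrahedral geometry. → tetrahedral.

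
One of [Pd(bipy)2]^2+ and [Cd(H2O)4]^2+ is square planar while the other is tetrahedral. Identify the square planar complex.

For [Pd(bipy)2]^2+: 2,2′-bipyridine is neutral; balancing the +2 overall charge requires Pd(II). Pd sits in group 10, so the d-electron count is 10 − 2 = 8. A 4d d⁸ ion has a large crystal-field splitting; square planar leaves the high-energy d_{x²−y²} orbital empty and maximises CFSE. → square planar.
For [Cd(H2O)4]^2+: Summing ligand charges against the +2 overall charge gives an oxidation state of +2 for cadmium. Cadmium is a group-12 element; Cd(II) is therefore d¹⁰. A d¹⁰ ion has no crystal-field stabilisation preference between square planar and tetrahedral, so four ligands adopt the sterically favoured tetrahedral geometry. → tetrahedral.

[Pd(bipy)2]^2+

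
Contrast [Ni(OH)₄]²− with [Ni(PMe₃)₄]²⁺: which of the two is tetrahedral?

[Ni(OH)₄]²−

For [Ni(OH)₄]²−: Ligand charges: each hydroxide is −1. With an overall charge of −2 the nickel centre must be in the +2 oxidation state. Group 10 minus oxidation state 2 gives a d⁸ configuration. Hydroxide is a weak-field ligand. With weak-field ligands the CFSE gain from square planar is small, so a 3d d⁸ ion takes the sterically preferred tetrahedral geometry. → tetrahedral.
For [Ni(PMe₃)₄]²⁺: Ligand charges: trimethylphosphine is neutral. With an overall charge of +2 the nickel centre must be in the +2 oxidation state. Ni sits in group 10, so the d-electron count is 10 − 2 = 8. Trimethylphosphine is a strong-field ligand (high in the spectrochemical series). A 3d d⁸ ion with strong-field ligands gains enough CFSE to favour square planar over tetrahedral. → square planar.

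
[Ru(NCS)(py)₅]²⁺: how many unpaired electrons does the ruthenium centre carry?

1 unpaired electron

Each isothiocyanate is −1; pyridine is neutral; balancing the +2 overall charge requires Ru(III).
Group 8 minus oxidation state 3 gives a d⁵ configuration.
The spin state decides the count: a 4d ion has a large Δₒ and is invariably low-spin.
An octahedral low-spin d⁵ ion is t₂g⁵e_g⁰, giving 1 unpaired electron.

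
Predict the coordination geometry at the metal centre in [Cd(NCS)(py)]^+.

Ligand charges: each isothiocyanate is −1; pyridine is neutral. With an overall charge of +1 the cadmium centre must be in the +2 oxidation state.
Cadmium is a group-12 element; Cd(II) is therefore d¹⁰.
With 2 monodentate ligands the coordination number is 2.
A d¹⁰ ion with only two ligands adopts a linear arrangement (sp hybridisation; no CFSE preference).

linear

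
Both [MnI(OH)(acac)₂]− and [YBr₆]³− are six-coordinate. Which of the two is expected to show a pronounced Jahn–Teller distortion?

[MnI(OH)(acac)₂]−

[MnI(OH)(acac)₂]−: Each iodide is −1; each hydroxide is −1; each acetylacetonate is −1; balancing the −1 overall charge requires Mn(III). Mn sits in group 7, so the d-electron count is 7 − 3 = 4. Acetylacetonate, hydroxide, and iodide are weak-field ligands for a first-row metal, so the complex is high-spin. The t₂g³e_g¹ (high-spin) configuration has an unevenly filled e_g set; the Jahn–Teller theorem predicts a tetragonal distortion (typically axial elongation) to lift the degeneracy.
[YBr₆]³−: Summing ligand charges against the −3 overall charge gives an oxidation state of +3 for yttrium. Yttrium is a group-3 element; Y(III) is therefore d⁰. The d⁰ configuration leaves the e_g set evenly filled (or empty) — no strong Jahn–Teller driving force.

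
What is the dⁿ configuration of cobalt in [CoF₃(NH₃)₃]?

d⁶

Summing ligand charges against the 0 overall charge gives an oxidation state of +3 for cobalt.
Co sits in group 9, so the d-electron count is 9 − 3 = 6.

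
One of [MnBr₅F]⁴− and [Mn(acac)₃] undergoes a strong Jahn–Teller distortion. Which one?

[MnBr₅F]⁴−: Ligand charges: each bromide is −1; each fluoride is −1. With an overall charge of −4 the manganese centre must be in the +2 oxidation state. Manganese is a group-7 element; Mn(II) is therefore d⁵. Bromide and fluoride are weak-field ligands for a first-row metal, so the complex is high-spin. The d⁵ configuration leaves the e_g set evenly filled (or empty) — no strong Jahn–Teller driving force.
[Mn(acac)₃]: Summing ligand charges against the 0 overall charge gives an oxidation state of +3 for manganese. Manganese is a group-7 element; Mn(III) is therefore d⁴. Acetylacetonate is a weak-field ligand for a first-row metal, so the complex is high-spin. The t₂g³e_g¹ (high-spin) configuration has an unevenly filled e_g set; the Jahn–Teller theorem predicts a tetragonal distortion (typically axial elongation) to lift the degeneracy.

[Mn(acac)₃]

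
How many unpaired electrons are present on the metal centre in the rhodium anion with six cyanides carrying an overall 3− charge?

0

Each cyanide is −1; balancing the −3 overall charge requires Rh(III).
Rh sits in group 9, so the d-electron count is 9 − 3 = 6.
The spin state decides the count: a 4d ion has a large Δₒ and is invariably low-spin.
An octahedral low-spin d⁶ ion is t₂g⁶e_g⁰, giving 0 unpaired electrons.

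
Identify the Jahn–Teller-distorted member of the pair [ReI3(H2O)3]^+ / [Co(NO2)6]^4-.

[ReI3(H2O)3]^+: Summing ligand charges against the +1 overall charge gives an oxidation state of +4 for rhenium. Re sits in group 7, so the d-electron count is 7 − 4 = 3. The d³ configuration leaves the e_g set evenly filled (or empty) — no strong Jahn–Teller driving force.
[Co(NO2)6]^4-: Ligand charges: each nitro (N-bound nitrite) is −1. With an overall charge of −4 the cobalt centre must be in the +2 oxidation state. Co sits in group 9, so the d-electron count is 9 − 2 = 7. Nitro (N-bound nitrite) is a strong-field ligand (high in the spectrochemical series) for a first-row metal, so the complex is low-spin. The t₂g⁶e_g¹ (low-spin) configuration has an unevenly filled e_g set; the Jahn–Teller theorem predicts a tetragonal distortion (typically axial elongation) to lift the degeneracy.

[Co(NO2)6]^4-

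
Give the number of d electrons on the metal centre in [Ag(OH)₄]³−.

d¹⁰

Each hydroxide is −1; balancing the −3 overall charge requires Ag(I).
Silver is a group-11 element; Ag(I) is therefore d¹⁰.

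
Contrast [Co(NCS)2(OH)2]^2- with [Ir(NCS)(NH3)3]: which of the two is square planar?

[Ir(NCS)(NH3)3]

For [Co(NCS)2(OH)2]^2-: Ligand charges: each isothiocyanate is −1; each hydroxide is −1. With an overall charge of −2 the cobalt centre must be in the +2 oxidation state. Cobalt is a group-9 element; Co(II) is therefore d⁷. For a high-spin 3d d⁷ ion with weak-field ligands the small Δₜ gives little square-planar CFSE advantage, so four ligands adopt the sterically favoured tetrahedral geometry. → tetrahedral.
For [Ir(NCS)(NH3)3]: Each isothiocyanate is −1; ammonia is neutral; balancing the 0 overall charge requires Ir(I). Group 9 minus oxidation state 1 gives a d⁸ configuration. A 5d d⁸ ion has a large crystal-field splitting; square planar leaves the high-energy d_{x²−y²} orbital empty and maximises CFSE. → square planar.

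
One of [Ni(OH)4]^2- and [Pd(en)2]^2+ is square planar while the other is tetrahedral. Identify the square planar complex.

For [Ni(OH)4]^2-: Each hydroxide is −1; balancing the −2 overall charge requires Ni(II). Nickel is a group-10 element; Ni(II) is therefore d⁸. Hydroxide is a weak-field ligand. With weak-field ligands the CFSE gain from square planar is small, so a 3d d⁸ ion takes the sterically preferred tetrahedral geometry. → tetrahedral.
For [Pd(en)2]^2+: Ethylenediamine is neutral; balancing the +2 overall charge requires Pd(II). Group 10 minus oxidation state 2 gives a d⁸ configuration. A 4d d⁸ ion has a large crystal-field splitting; square planar leaves the high-energy d_{x²−y²} orbital empty and maximises CFSE. → square planar.

[Pd(en)2]^2+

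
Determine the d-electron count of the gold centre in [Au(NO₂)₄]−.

d⁸

Summing ligand charges against the −1 overall charge gives an oxidation state of +3 for gold.
Gold is a group-11 element; Au(III) is therefore d⁸.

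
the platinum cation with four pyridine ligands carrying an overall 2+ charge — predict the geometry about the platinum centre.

square planar

Pyridine is neutral; balancing the +2 overall charge requires Pt(II).
Group 10 minus oxidation state 2 gives a d⁸ configuration.
Coordination number: 4.
A 5d d⁸ ion has a large crystal-field splitting; square planar leaves the high-energy d_{x²−y²} orbital empty and maximises CFSE.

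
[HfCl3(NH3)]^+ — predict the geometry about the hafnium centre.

tetrahedral

Ligand charges: each chloride is −1; ammonia is neutral. With an overall charge of +1 the hafnium centre must be in the +4 oxidation state.
Group 4 minus oxidation state 4 gives a d⁰ configuration.
Coordination number: 4.
A d⁰ ion has no crystal-field stabilisation preference between square planar and tetrahedral, so four ligands adopt the sterically favoured tetrahedral geometry.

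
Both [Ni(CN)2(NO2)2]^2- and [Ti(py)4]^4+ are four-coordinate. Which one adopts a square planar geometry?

For [Ni(CN)2(NO2)2]^2-: Each cyanide is −1; each nitro (N-bound nitrite) is −1; balancing the −2 overall charge requires Ni(II). Nickel is a group-10 element; Ni(II) is therefore d⁸. Cyanide and nitro (N-bound nitrite) are strong-field ligands (high in the spectrochemical series). A 3d d⁸ ion with strong-field ligands gains enough CFSE to favour square planar over tetrahedral. → square planar.
For [Ti(py)4]^4+: Ligand charges: pyridine is neutral. With an overall charge of +4 the titanium centre must be in the +4 oxidation state. Titanium is a group-4 element; Ti(IV) is therefore d⁰. A d⁰ ion has no crystal-field stabilisation preference between square planar and tetrahedral, so four ligands adopt the sterically favoured tetrahedral geometry. → tetrahedral.

[Ni(CN)2(NO2)2]^2-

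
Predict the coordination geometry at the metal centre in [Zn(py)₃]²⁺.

trigonal planar

Pyridine is neutral; balancing the +2 overall charge requires Zn(II).
Zinc is a group-12 element; Zn(II) is therefore d¹⁰.
With 3 monodentate ligands the coordination number is 3.
Three ligands around a d¹⁰ centre minimise repulsion in a trigonal-planar arrangement.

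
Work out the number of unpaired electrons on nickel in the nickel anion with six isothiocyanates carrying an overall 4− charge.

2

Each isothiocyanate is −1; balancing the −4 overall charge requires Ni(II).
Group 10 minus oxidation state 2 gives a d⁸ configuration.
In an octahedral field the d⁸ configuration is t₂g⁶e_g² (only one arrangement possible), giving 2 unpaired electrons.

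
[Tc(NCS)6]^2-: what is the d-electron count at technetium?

Summing ligand charges against the −2 overall charge gives an oxidation state of +4 for technetium.
Technetium is a group-7 element; Tc(IV) is therefore d³.

d³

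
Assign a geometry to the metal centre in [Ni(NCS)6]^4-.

octahedral

Summing ligand charges against the −4 overall charge gives an oxidation state of +2 for nickel.
Nickel is a group-10 element; Ni(II) is therefore d⁸.
With 6 monodentate ligands the coordination number is 6.
Six donors around a single metal centre give an octahedral coordination sphere.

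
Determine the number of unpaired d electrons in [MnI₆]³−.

4 unpaired electrons

Ligand charges: each iodide is −1. With an overall charge of −3 the manganese centre must be in the +3 oxidation state.
Group 7 minus oxidation state 3 gives a d⁴ configuration.
The spin state decides the count: Iodide is a weak-field ligand for a first-row metal, so the complex is high-spin.
An octahedral high-spin d⁴ ion is t₂g³e_g¹, giving 4 unpaired electrons.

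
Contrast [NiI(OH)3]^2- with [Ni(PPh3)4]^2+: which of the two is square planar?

For [NiI(OH)3]^2-: Each iodide is −1; each hydroxide is −1; balancing the −2 overall charge requires Ni(II). Nickel is a group-10 element; Ni(II) is therefore d⁸. Hydroxide and iodide are weak-field ligands. With weak-field ligands the CFSE gain from square planar is small, so a 3d d⁸ ion takes the sterically preferred tetrahedral geometry. → tetrahedral.
For [Ni(PPh3)4]^2+: Triphenylphosphine is neutral; balancing the +2 overall charge requires Ni(II). Nickel is a group-10 element; Ni(II) is therefore d⁸. Triphenylphosphine is a strong-field ligand (high in the spectrochemical series). A 3d d⁸ ion with strong-field ligands gains enough CFSE to favour square planar over tetrahedral. → square planar.

[Ni(PPh3)4]^2+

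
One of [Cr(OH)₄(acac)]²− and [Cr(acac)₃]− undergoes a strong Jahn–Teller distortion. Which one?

[Cr(acac)₃]−

[Cr(OH)₄(acac)]²−: Ligand charges: each hydroxide is −1; each acetylacetonate is −1. With an overall charge of −2 the chromium centre must be in the +3 oxidation state. Group 6 minus oxidation state 3 gives a d³ configuration. The d³ configuration leaves the e_g set evenly filled (or empty) — no strong Jahn–Teller driving force.
[Cr(acac)₃]−: Summing ligand charges against the −1 overall charge gives an oxidation state of +2 for chromium. Group 6 minus oxidation state 2 gives a d⁴ configuration. Acetylacetonate is a weak-field ligand for a first-row metal, so the complex is high-spin. The t₂g³e_g¹ (high-spin) configuration has an unevenly filled e_g set; the Jahn–Teller theorem predicts a tetragonal distortion (typically axial elongation) to lift the degeneracy.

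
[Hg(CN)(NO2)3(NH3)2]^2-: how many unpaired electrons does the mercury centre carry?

Each cyanide is −1; each nitro (N-bound nitrite) is −1; ammonia is neutral; balancing the −2 overall charge requires Hg(II).
Mercury is a group-12 element; Hg(II) is therefore d¹⁰.
In an octahedral field the d¹⁰ configuration is t₂g⁶e_g⁴, giving 0 unpaired electrons.

0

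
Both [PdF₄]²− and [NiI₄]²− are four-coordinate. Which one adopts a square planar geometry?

For [PdF₄]²−: Ligand charges: each fluoride is −1. With an overall charge of −2 the palladium centre must be in the +2 oxidation state. Palladium is a group-10 element; Pd(II) is therefore d⁸. A 4d d⁸ ion has a large crystal-field splitting; square planar leaves the high-energy d_{x²−y²} orbital empty and maximises CFSE. → square planar.
For [NiI₄]²−: Ligand charges: each iodide is −1. With an overall charge of −2 the nickel centre must be in the +2 oxidation state. Group 10 minus oxidation state 2 gives a d⁸ configuration. Iodide is a weak-field ligand. With weak-field ligands the CFSE gain from square planar is small, so a 3d d⁸ ion takes the sterically preferred tetrahedral geometry. → tetrahedral.

[PdF₄]²−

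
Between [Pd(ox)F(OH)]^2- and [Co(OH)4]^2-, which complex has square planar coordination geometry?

[Pd(ox)F(OH)]^2-

For [Pd(ox)F(OH)]^2-: Summing ligand charges against the −2 overall charge gives an oxidation state of +2 for palladium. Palladium is a group-10 element; Pd(II) is therefore d⁸. A 4d d⁸ ion has a large crystal-field splitting; square planar leaves the high-energy d_{x²−y²} orbital empty and maximises CFSE. → square planar.
For [Co(OH)4]^2-: Summing ligand charges against the −2 overall charge gives an oxidation state of +2 for cobalt. Co sits in group 9, so the d-electron count is 9 − 2 = 7. For a high-spin 3d d⁷ ion with weak-field ligands the small Δₜ gives little square-planar CFSE advantage, so four ligands adopt the sterically favoured tetrahedral geometry. → tetrahedral.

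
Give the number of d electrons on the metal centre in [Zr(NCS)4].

Summing ligand charges against the 0 overall charge gives an oxidation state of +4 for zirconium.
Group 4 minus oxidation state 4 gives a d⁰ configuration.

d⁰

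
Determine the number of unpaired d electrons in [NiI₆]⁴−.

Summing ligand charges against the −4 overall charge gives an oxidation state of +2 for nickel.
Group 10 minus oxidation state 2 gives a d⁸ configuration.
In an octahedral field the d⁸ configuration is t₂g⁶e_g² (only one arrangement possible), giving 2 unpaired electrons.

2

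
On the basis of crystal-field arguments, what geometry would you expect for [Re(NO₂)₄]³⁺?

Each nitro (N-bound nitrite) is −1; balancing the +3 overall charge requires Re(VII).
Re sits in group 7, so the d-electron count is 7 − 7 = 0.
With 4 monodentate ligands the coordination number is 4.
A d⁰ ion has no crystal-field stabilisation preference between square planar and tetrahedral, so four ligands adopt the sterically favoured tetrahedral geometry.

tetrahedral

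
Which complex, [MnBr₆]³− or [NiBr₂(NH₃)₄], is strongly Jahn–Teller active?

[MnBr₆]³−: Each bromide is −1; balancing the −3 overall charge requires Mn(III). Group 7 minus oxidation state 3 gives a d⁴ configuration. Bromide is a weak-field ligand for a first-row metal, so the complex is high-spin. The t₂g³e_g¹ (high-spin) configuration has an unevenly filled e_g set; the Jahn–Teller theorem predicts a tetragonal distortion (typically axial elongation) to lift the degeneracy.
[NiBr₂(NH₃)₄]: Summing ligand charges against the 0 overall charge gives an oxidation state of +2 for nickel. Ni sits in group 10, so the d-electron count is 10 − 2 = 8. The d⁸ configuration leaves the e_g set evenly filled (or empty) — no strong Jahn–Teller driving force.

[MnBr₆]³−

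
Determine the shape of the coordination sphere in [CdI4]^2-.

tetrahedral

Ligand charges: each iodide is −1. With an overall charge of −2 the cadmium centre must be in the +2 oxidation state.
Cd sits in group 12, so the d-electron count is 12 − 2 = 10.
Coordination number: 4.
A d¹⁰ ion has no crystal-field stabilisation preference between square planar and tetrahedral, so four ligands adopt the sterically favoured tetrahedral geometry.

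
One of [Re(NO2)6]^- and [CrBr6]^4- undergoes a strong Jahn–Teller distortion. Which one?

[Re(NO2)6]^-: Summing ligand charges against the −1 overall charge gives an oxidation state of +5 for rhenium. Rhenium is a group-7 element; Re(V) is therefore d². The d² configuration leaves the e_g set evenly filled (or empty) — no strong Jahn–Teller driving force.
[CrBr6]^4-: Ligand charges: each bromide is −1. With an overall charge of −4 the chromium centre must be in the +2 oxidation state. Group 6 minus oxidation state 2 gives a d⁴ configuration. Bromide is a weak-field ligand for a first-row metal, so the complex is high-spin. The t₂g³e_g¹ (high-spin) configuration has an unevenly filled e_g set; the Jahn–Teller theorem predicts a tetragonal distortion (typically axial elongation) to lift the degeneracy.

[CrBr6]^4-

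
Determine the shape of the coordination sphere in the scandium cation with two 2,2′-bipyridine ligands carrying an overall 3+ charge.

tetrahedral

Summing ligand charges against the +3 overall charge gives an oxidation state of +3 for scandium.
Scandium is a group-3 element; Sc(III) is therefore d⁰.
Counting donor atoms: 2×2,2′-bipyridine (bidentate) → 4 donors. Coordination number = 4.
A d⁰ ion has no crystal-field stabilisation preference between square planar and tetrahedral, so four ligands adopt the sterically favoured tetrahedral geometry.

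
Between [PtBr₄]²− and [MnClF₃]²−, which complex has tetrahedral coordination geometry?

[MnClF₃]²−

For [PtBr₄]²−: Ligand charges: each bromide is −1. With an overall charge of −2 the platinum centre must be in the +2 oxidation state. Pt sits in group 10, so the d-electron count is 10 − 2 = 8. A 5d d⁸ ion has a large crystal-field splitting; square planar leaves the high-energy d_{x²−y²} orbital empty and maximises CFSE. → square planar.
For [MnClF₃]²−: Ligand charges: each chloride is −1; each fluoride is −1. With an overall charge of −2 the manganese centre must be in the +2 oxidation state. Mn sits in group 7, so the d-electron count is 7 − 2 = 5. A high-spin d⁵ ion has zero CFSE in either geometry, so four ligands adopt the sterically favoured tetrahedral geometry. → tetrahedral.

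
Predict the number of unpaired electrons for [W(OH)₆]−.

Ligand charges: each hydroxide is −1. With an overall charge of −1 the tungsten centre must be in the +5 oxidation state.
Group 6 minus oxidation state 5 gives a d¹ configuration.
In an octahedral field the d¹ configuration is t₂g¹e_g⁰ (only one arrangement possible), giving 1 unpaired electron.

1 unpaired electron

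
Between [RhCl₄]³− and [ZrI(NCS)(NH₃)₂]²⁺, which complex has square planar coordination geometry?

For [RhCl₄]³−: Each chloride is −1; balancing the −3 overall charge requires Rh(I). Rh sits in group 9, so the d-electron count is 9 − 1 = 8. A 4d d⁸ ion has a large crystal-field splitting; square planar leaves the high-energy d_{x²−y²} orbital empty and maximises CFSE. → square planar.
For [ZrI(NCS)(NH₃)₂]²⁺: Ligand charges: each iodide is −1; each isothiocyanate is −1; ammonia is neutral. With an overall charge of +2 the zirconium centre must be in the +4 oxidation state. Group 4 minus oxidation state 4 gives a d⁰ configuration. A d⁰ ion has no crystal-field stabilisation preference between square planar and tetrahedral, so four ligands adopt the sterically favoured tetrahedral geometry. → tetrahedral.

[RhCl₄]³−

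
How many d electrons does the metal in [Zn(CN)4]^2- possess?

Summing ligand charges against the −2 overall charge gives an oxidation state of +2 for zinc.
Group 12 minus oxidation state 2 gives a d¹⁰ configuration.

d10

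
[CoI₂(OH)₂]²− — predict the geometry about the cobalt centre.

Summing ligand charges against the −2 overall charge gives an oxidation state of +2 for cobalt.
Cobalt is a group-9 element; Co(II) is therefore d⁷.
Coordination number: 4.
Hydroxide and iodide are weak-field ligands.
For a high-spin 3d d⁷ ion with weak-field ligands the small Δₜ gives little square-planar CFSE advantage, so four ligands adopt the sterically favoured tetrahedral geometry.

tetrahedral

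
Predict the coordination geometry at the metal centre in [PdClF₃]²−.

square planar

Each chloride is −1; each fluoride is −1; balancing the −2 overall charge requires Pd(II).
Palladium is a group-10 element; Pd(II) is therefore d⁸.
With 4 monodentate ligands the coordination number is 4.
A 4d d⁸ ion has a large crystal-field splitting; square planar leaves the high-energy d_{x²−y²} orbital empty and maximises CFSE.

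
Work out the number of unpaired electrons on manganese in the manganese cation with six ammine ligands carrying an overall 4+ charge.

3

Summing ligand charges against the +4 overall charge gives an oxidation state of +4 for manganese.
Mn sits in group 7, so the d-electron count is 7 − 4 = 3.
In an octahedral field the d³ configuration is t₂g³e_g⁰ (only one arrangement possible), giving 3 unpaired electrons.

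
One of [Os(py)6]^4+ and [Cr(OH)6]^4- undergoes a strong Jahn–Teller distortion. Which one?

[Os(py)6]^4+: Summing ligand charges against the +4 overall charge gives an oxidation state of +4 for osmium. Os sits in group 8, so the d-electron count is 8 − 4 = 4. A 5d ion has a large Δₒ and is invariably low-spin. The d⁴ configuration leaves the e_g set evenly filled (or empty) — no strong Jahn–Teller driving force.
[Cr(OH)6]^4-: Each hydroxide is −1; balancing the −4 overall charge requires Cr(II). Group 6 minus oxidation state 2 gives a d⁴ configuration. Hydroxide is a weak-field ligand for a first-row metal, so the complex is high-spin. The t₂g³e_g¹ (high-spin) configuration has an unevenly filled e_g set; the Jahn–Teller theorem predicts a tetragonal distortion (typically axial elongation) to lift the degeneracy.

[Cr(OH)6]^4-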